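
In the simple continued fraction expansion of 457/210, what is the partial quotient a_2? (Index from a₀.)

1

457 = 2·210 + 37   →  a_0 = 2
210 = 5·37 + 25   →  a_1 = 5
37 = 1·25 + 12   →  a_2 = 1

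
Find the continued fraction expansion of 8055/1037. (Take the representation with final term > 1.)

[7; 1, 3, 3, 3, 3, 7]

8055 = 7×1037 + 796
1037 = 1×796 + 241
796 = 3×241 + 73
241 = 3×73 + 22
73 = 3×22 + 7
22 = 3×7 + 1
7 = 7×1 + 0  (stop)
So 8055/1037 = [7; 1, 3, 3, 3, 3, 7].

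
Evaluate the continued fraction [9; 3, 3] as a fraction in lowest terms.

93/10

Fold from the inside: start with 3/1.
  3 + 1/3 = 10/3
  9 + 3/10 = 93/10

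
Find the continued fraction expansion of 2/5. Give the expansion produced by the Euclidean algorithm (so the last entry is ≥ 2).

2 = 0×5 + 2
5 = 2×2 + 1
2 = 2×1 + 0  (stop)
So 2/5 = [0; 2, 2].

[0; 2, 2]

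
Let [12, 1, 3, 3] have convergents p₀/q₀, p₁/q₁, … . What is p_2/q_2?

51/4

Using pₖ = aₖpₖ₋₁ + pₖ₋₂, qₖ = aₖqₖ₋₁ + qₖ₋₂ (with p₋₁=1, p₋₂=0, q₋₁=0, q₋₂=1):
  k=0: a=12, p=12, q=1
  k=1: a=1, p=13, q=1
  k=2: a=3, p=51, q=4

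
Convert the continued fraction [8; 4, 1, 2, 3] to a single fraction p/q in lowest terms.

Using pₖ = aₖpₖ₋₁ + pₖ₋₂ and qₖ = aₖqₖ₋₁ + qₖ₋₂:
  k=0: a=8, p=8, q=1
  k=1: a=4, p=33, q=4
  k=2: a=1, p=41, q=5
  k=3: a=2, p=115, q=14
  k=4: a=3, p=386, q=47

386/47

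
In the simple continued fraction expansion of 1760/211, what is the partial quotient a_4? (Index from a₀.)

2

1760 = 8·211 + 72   →  a_0 = 8
211 = 2·72 + 67   →  a_1 = 2
72 = 1·67 + 5   →  a_2 = 1
67 = 13·5 + 2   →  a_3 = 13
5 = 2·2 + 1   →  a_4 = 2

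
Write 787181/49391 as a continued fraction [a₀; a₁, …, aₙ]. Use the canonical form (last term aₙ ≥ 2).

[15; 1, 15, 16, 10, 19]

787181 = 15*49391 + 46316
49391 = 1*46316 + 3075
46316 = 15*3075 + 191
3075 = 16*191 + 19
191 = 10*19 + 1
19 = 19*1 + 0  (stop)
So 787181/49391 = [15; 1, 15, 16, 10, 19].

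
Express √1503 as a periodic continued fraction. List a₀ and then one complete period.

[38; 1, 3, 3, 8, 3, 3, 1, 76]

a₀ = ⌊√1503⌋ = 38.
With m₀=0, d₀=1 and mₖ₊₁ = dₖaₖ − mₖ, dₖ₊₁ = (n − mₖ₊₁²)/dₖ, aₖ₊₁ = ⌊(a₀+mₖ₊₁)/dₖ₊₁⌋:
  k=1: m=38, d=59, a=1
  k=2: m=21, d=18, a=3
  k=3: m=33, d=23, a=3
  k=4: m=36, d=9, a=8
  k=5: m=36, d=23, a=3
  k=6: m=33, d=18, a=3
  k=7: m=21, d=59, a=1
  k=8: m=38, d=1, a=76
d=1 and a=2a₀=76 at k=8, so the next step gives (m, d) = (38, 59) again — its k=1 value — and the period has length 8.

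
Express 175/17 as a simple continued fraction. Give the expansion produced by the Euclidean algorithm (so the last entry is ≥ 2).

[10; 3, 2, 2]

175 = 10·17 + 5
17 = 3·5 + 2
5 = 2·2 + 1
2 = 2·1 + 0  (stop)
So 175/17 = [10; 3, 2, 2].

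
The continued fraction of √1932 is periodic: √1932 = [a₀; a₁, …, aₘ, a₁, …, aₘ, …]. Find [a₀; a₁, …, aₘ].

a₀ = ⌊√1932⌋ = 43.
With m₀=0, d₀=1 and mₖ₊₁ = dₖaₖ − mₖ, dₖ₊₁ = (n − mₖ₊₁²)/dₖ, aₖ₊₁ = ⌊(a₀+mₖ₊₁)/dₖ₊₁⌋:
  k=1: m=43, d=83, a=1
  k=2: m=40, d=4, a=20
  k=3: m=40, d=83, a=1
  k=4: m=43, d=1, a=86
d=1 and a=2a₀=86 at k=4, so the next step gives (m, d) = (43, 83) again — its k=1 value — and the period has length 4.

[43; 1, 20, 1, 86]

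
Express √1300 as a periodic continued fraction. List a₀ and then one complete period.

[36; 18, 72]

a₀ = ⌊√1300⌋ = 36.
With m₀=0, d₀=1 and mₖ₊₁ = dₖaₖ − mₖ, dₖ₊₁ = (n − mₖ₊₁²)/dₖ, aₖ₊₁ = ⌊(a₀+mₖ₊₁)/dₖ₊₁⌋:
  k=1: m=36, d=4, a=18
  k=2: m=36, d=1, a=72
d=1 and a=2a₀=72 at k=2, so the next step gives (m, d) = (36, 4) again — its k=1 value — and the period has length 2.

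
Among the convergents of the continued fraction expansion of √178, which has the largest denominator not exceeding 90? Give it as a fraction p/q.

√178 = [13; 2, 1, 12, 1, 2, 26, …] (period length 6).
Convergents:
  p_0/q_0 = 13/1
  p_1/q_1 = 27/2
  p_2/q_2 = 40/3
  p_3/q_3 = 507/38
  p_4/q_4 = 547/41
  p_5/q_5 = 1601/120
q_4 = 41 ≤ 90 < 120 = q_5, so the answer is 547/41.

547/41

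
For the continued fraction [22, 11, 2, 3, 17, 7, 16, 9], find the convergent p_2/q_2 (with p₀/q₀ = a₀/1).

508/23

Using pₖ = aₖpₖ₋₁ + pₖ₋₂, qₖ = aₖqₖ₋₁ + qₖ₋₂ (with p₋₁=1, p₋₂=0, q₋₁=0, q₋₂=1):
  k=0: a=22, p=22, q=1
  k=1: a=11, p=243, q=11
  k=2: a=2, p=508, q=23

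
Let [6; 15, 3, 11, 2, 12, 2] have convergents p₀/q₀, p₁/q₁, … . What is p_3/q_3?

3160/521

Using pₖ = aₖpₖ₋₁ + pₖ₋₂, qₖ = aₖqₖ₋₁ + qₖ₋₂ (with p₋₁=1, p₋₂=0, q₋₁=0, q₋₂=1):
  k=0: a=6, p=6, q=1
  k=1: a=15, p=91, q=15
  k=2: a=3, p=279, q=46
  k=3: a=11, p=3160, q=521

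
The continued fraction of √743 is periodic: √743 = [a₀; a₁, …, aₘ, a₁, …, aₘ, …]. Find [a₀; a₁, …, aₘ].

a₀ = ⌊√743⌋ = 27.
With m₀=0, d₀=1 and mₖ₊₁ = dₖaₖ − mₖ, dₖ₊₁ = (n − mₖ₊₁²)/dₖ, aₖ₊₁ = ⌊(a₀+mₖ₊₁)/dₖ₊₁⌋:
  k=1: m=27, d=14, a=3
  k=2: m=15, d=37, a=1
  k=3: m=22, d=7, a=7
  k=4: m=27, d=2, a=27
  k=5: m=27, d=7, a=7
  k=6: m=22, d=37, a=1
  k=7: m=15, d=14, a=3
  k=8: m=27, d=1, a=54
d=1 and a=2a₀=54 at k=8, so the next step gives (m, d) = (27, 14) again — its k=1 value — and the period has length 8.

[27; 3, 1, 7, 27, 7, 1, 3, 54]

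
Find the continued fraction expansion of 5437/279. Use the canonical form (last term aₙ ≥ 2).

[19; 2, 19, 2, 3]

5437 = 19*279 + 136
279 = 2*136 + 7
136 = 19*7 + 3
7 = 2*3 + 1
3 = 3*1 + 0  (stop)
So 5437/279 = [19; 2, 19, 2, 3].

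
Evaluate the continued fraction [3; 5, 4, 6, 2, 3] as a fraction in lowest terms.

3127/980

Using pₖ = aₖpₖ₋₁ + pₖ₋₂ and qₖ = aₖqₖ₋₁ + qₖ₋₂:
  k=0: a=3, p=3, q=1
  k=1: a=5, p=16, q=5
  k=2: a=4, p=67, q=21
  k=3: a=6, p=418, q=131
  k=4: a=2, p=903, q=283
  k=5: a=3, p=3127, q=980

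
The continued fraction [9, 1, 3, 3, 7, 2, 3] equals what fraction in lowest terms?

Fold from the inside: start with 3/1.
  2 + 1/3 = 7/3
  7 + 3/7 = 52/7
  3 + 7/52 = 163/52
  3 + 52/163 = 541/163
  1 + 163/541 = 704/541
  9 + 541/704 = 6877/704

6877/704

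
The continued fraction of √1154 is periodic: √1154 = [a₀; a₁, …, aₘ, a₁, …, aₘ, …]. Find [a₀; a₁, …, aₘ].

a₀ = ⌊√1154⌋ = 33.
With m₀=0, d₀=1 and mₖ₊₁ = dₖaₖ − mₖ, dₖ₊₁ = (n − mₖ₊₁²)/dₖ, aₖ₊₁ = ⌊(a₀+mₖ₊₁)/dₖ₊₁⌋:
  k=1: m=33, d=65, a=1
  k=2: m=32, d=2, a=32
  k=3: m=32, d=65, a=1
  k=4: m=33, d=1, a=66
d=1 and a=2a₀=66 at k=4, so the next step gives (m, d) = (33, 65) again — its k=1 value — and the period has length 4.

[33; 1, 32, 1, 66]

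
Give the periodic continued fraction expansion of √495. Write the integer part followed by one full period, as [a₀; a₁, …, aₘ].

a₀ = ⌊√495⌋ = 22.

[22; 4, 44]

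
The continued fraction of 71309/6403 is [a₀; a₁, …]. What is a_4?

3

71309 = 11·6403 + 876   →  a_0 = 11
6403 = 7·876 + 271   →  a_1 = 7
876 = 3·271 + 63   →  a_2 = 3
271 = 4·63 + 19   →  a_3 = 4
63 = 3·19 + 6   →  a_4 = 3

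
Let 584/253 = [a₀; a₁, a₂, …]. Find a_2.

4

584 = 2·253 + 78   →  a_0 = 2
253 = 3·78 + 19   →  a_1 = 3
78 = 4·19 + 2   →  a_2 = 4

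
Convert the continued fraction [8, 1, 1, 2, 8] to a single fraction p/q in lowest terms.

Using pₖ = aₖpₖ₋₁ + pₖ₋₂ and qₖ = aₖqₖ₋₁ + qₖ₋₂:
  k=0: a=8, p=8, q=1
  k=1: a=1, p=9, q=1
  k=2: a=1, p=17, q=2
  k=3: a=2, p=43, q=5
  k=4: a=8, p=361, q=42

361/42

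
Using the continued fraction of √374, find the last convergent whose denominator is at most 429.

3365/174

√374 = [19; 2, 1, 18, 1, 2, 38, …] (period length 6).
Convergents:
  p_0/q_0 = 19/1
  p_1/q_1 = 39/2
  p_2/q_2 = 58/3
  p_3/q_3 = 1083/56
  p_4/q_4 = 1141/59
  p_5/q_5 = 3365/174
  p_6/q_6 = 129011/6671
q_5 = 174 ≤ 429 < 6671 = q_6, so the answer is 3365/174.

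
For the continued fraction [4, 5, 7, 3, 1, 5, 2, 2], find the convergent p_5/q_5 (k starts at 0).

Using pₖ = aₖpₖ₋₁ + pₖ₋₂, qₖ = aₖqₖ₋₁ + qₖ₋₂ (with p₋₁=1, p₋₂=0, q₋₁=0, q₋₂=1):
  k=0: a=4, p=4, q=1
  k=1: a=5, p=21, q=5
  k=2: a=7, p=151, q=36
  k=3: a=3, p=474, q=113
  k=4: a=1, p=625, q=149
  k=5: a=5, p=3599, q=858

3599/858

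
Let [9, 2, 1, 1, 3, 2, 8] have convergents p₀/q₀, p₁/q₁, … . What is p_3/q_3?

Using pₖ = aₖpₖ₋₁ + pₖ₋₂, qₖ = aₖqₖ₋₁ + qₖ₋₂ (with p₋₁=1, p₋₂=0, q₋₁=0, q₋₂=1):
  k=0: a=9, p=9, q=1
  k=1: a=2, p=19, q=2
  k=2: a=1, p=28, q=3
  k=3: a=1, p=47, q=5

47/5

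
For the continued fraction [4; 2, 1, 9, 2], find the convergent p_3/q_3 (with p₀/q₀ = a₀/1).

126/29

Using pₖ = aₖpₖ₋₁ + pₖ₋₂, qₖ = aₖqₖ₋₁ + qₖ₋₂ (with p₋₁=1, p₋₂=0, q₋₁=0, q₋₂=1):
  k=0: a=4, p=4, q=1
  k=1: a=2, p=9, q=2
  k=2: a=1, p=13, q=3
  k=3: a=9, p=126, q=29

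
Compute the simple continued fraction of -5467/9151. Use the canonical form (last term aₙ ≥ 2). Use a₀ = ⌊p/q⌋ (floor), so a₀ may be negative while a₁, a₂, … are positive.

[-1; 2, 2, 15, 9, 13]

-5467 = -1×9151 + 3684
9151 = 2×3684 + 1783
3684 = 2×1783 + 118
1783 = 15×118 + 13
118 = 9×13 + 1
13 = 13×1 + 0  (stop)
So -5467/9151 = [-1; 2, 2, 15, 9, 13].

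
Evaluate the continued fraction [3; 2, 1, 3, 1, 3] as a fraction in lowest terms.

Fold from the inside: start with 3/1.
  1 + 1/3 = 4/3
  3 + 3/4 = 15/4
  1 + 4/15 = 19/15
  2 + 15/19 = 53/19
  3 + 19/53 = 178/53

178/53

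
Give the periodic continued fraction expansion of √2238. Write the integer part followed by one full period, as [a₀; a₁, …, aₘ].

[47; 3, 3, 1, 30, 1, 3, 3, 94]

a₀ = ⌊√2238⌋ = 47.
With m₀=0, d₀=1 and mₖ₊₁ = dₖaₖ − mₖ, dₖ₊₁ = (n − mₖ₊₁²)/dₖ, aₖ₊₁ = ⌊(a₀+mₖ₊₁)/dₖ₊₁⌋:
  k=1: m=47, d=29, a=3
  k=2: m=40, d=22, a=3
  k=3: m=26, d=71, a=1
  k=4: m=45, d=3, a=30
  k=5: m=45, d=71, a=1
  k=6: m=26, d=22, a=3
  k=7: m=40, d=29, a=3
  k=8: m=47, d=1, a=94
d=1 and a=2a₀=94 at k=8, so the next step gives (m, d) = (47, 29) again — its k=1 value — and the period has length 8.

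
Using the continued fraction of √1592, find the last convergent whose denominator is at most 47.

399/10

√1592 = [39; 1, 8, 1, 78, …] (period length 4).
Convergents:
  p_0/q_0 = 39/1
  p_1/q_1 = 40/1
  p_2/q_2 = 359/9
  p_3/q_3 = 399/10
  p_4/q_4 = 31481/789
q_3 = 10 ≤ 47 < 789 = q_4, so the answer is 399/10.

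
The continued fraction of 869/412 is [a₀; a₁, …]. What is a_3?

869 = 2·412 + 45   →  a_0 = 2
412 = 9·45 + 7   →  a_1 = 9
45 = 6·7 + 3   →  a_2 = 6
7 = 2·3 + 1   →  a_3 = 2

2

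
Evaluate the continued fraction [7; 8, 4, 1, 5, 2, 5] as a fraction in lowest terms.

20105/2823

Using pₖ = aₖpₖ₋₁ + pₖ₋₂ and qₖ = aₖqₖ₋₁ + qₖ₋₂:
  k=0: a=7, p=7, q=1
  k=1: a=8, p=57, q=8
  k=2: a=4, p=235, q=33
  k=3: a=1, p=292, q=41
  k=4: a=5, p=1695, q=238
  k=5: a=2, p=3682, q=517
  k=6: a=5, p=20105, q=2823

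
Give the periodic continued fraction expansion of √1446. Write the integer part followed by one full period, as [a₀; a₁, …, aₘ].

[38; 38, 76]

a₀ = ⌊√1446⌋ = 38.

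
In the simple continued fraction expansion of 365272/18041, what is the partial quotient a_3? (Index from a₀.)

9

365272 = 20·18041 + 4452   →  a_0 = 20
18041 = 4·4452 + 233   →  a_1 = 4
4452 = 19·233 + 25   →  a_2 = 19
233 = 9·25 + 8   →  a_3 = 9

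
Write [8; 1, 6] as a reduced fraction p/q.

Fold from the inside: start with 6/1.
  1 + 1/6 = 7/6
  8 + 6/7 = 62/7

62/7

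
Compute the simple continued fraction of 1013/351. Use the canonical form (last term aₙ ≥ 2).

[2; 1, 7, 1, 3, 2, 4]

1013 = 2×351 + 311
351 = 1×311 + 40
311 = 7×40 + 31
40 = 1×31 + 9
31 = 3×9 + 4
9 = 2×4 + 1
4 = 4×1 + 0  (stop)
So 1013/351 = [2; 1, 7, 1, 3, 2, 4].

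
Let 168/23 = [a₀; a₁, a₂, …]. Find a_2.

168 = 7·23 + 7   →  a_0 = 7
23 = 3·7 + 2   →  a_1 = 3
7 = 3·2 + 1   →  a_2 = 3

3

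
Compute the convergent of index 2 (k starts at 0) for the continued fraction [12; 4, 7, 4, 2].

Using pₖ = aₖpₖ₋₁ + pₖ₋₂, qₖ = aₖqₖ₋₁ + qₖ₋₂ (with p₋₁=1, p₋₂=0, q₋₁=0, q₋₂=1):
  k=0: a=12, p=12, q=1
  k=1: a=4, p=49, q=4
  k=2: a=7, p=355, q=29

355/29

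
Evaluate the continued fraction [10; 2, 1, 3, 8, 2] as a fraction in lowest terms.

Fold from the inside: start with 2/1.
  8 + 1/2 = 17/2
  3 + 2/17 = 53/17
  1 + 17/53 = 70/53
  2 + 53/70 = 193/70
  10 + 70/193 = 2000/193

2000/193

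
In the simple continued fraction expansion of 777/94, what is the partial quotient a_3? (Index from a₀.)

777 = 8·94 + 25   →  a_0 = 8
94 = 3·25 + 19   →  a_1 = 3
25 = 1·19 + 6   →  a_2 = 1
19 = 3·6 + 1   →  a_3 = 3

3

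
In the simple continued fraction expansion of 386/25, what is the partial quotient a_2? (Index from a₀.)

3

386 = 15·25 + 11   →  a_0 = 15
25 = 2·11 + 3   →  a_1 = 2
11 = 3·3 + 2   →  a_2 = 3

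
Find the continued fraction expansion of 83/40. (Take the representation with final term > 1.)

[2; 13, 3]

83 = 2*40 + 3
40 = 13*3 + 1
3 = 3*1 + 0  (stop)
So 83/40 = [2; 13, 3].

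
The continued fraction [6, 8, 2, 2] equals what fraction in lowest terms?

Fold from the inside: start with 2/1.
  2 + 1/2 = 5/2
  8 + 2/5 = 42/5
  6 + 5/42 = 257/42

257/42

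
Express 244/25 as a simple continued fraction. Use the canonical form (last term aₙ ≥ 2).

244 = 9·25 + 19
25 = 1·19 + 6
19 = 3·6 + 1
6 = 6·1 + 0  (stop)
So 244/25 = [9; 1, 3, 6].

[9; 1, 3, 6]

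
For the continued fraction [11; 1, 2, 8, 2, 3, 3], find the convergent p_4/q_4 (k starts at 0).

619/53

Using pₖ = aₖpₖ₋₁ + pₖ₋₂, qₖ = aₖqₖ₋₁ + qₖ₋₂ (with p₋₁=1, p₋₂=0, q₋₁=0, q₋₂=1):
  k=0: a=11, p=11, q=1
  k=1: a=1, p=12, q=1
  k=2: a=2, p=35, q=3
  k=3: a=8, p=292, q=25
  k=4: a=2, p=619, q=53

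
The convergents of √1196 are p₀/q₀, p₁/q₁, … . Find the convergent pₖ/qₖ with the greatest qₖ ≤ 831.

√1196 = [34; 1, 1, 2, 1, 1, 68, …] (period length 6).
Convergents:
  p_0/q_0 = 34/1
  p_1/q_1 = 35/1
  p_2/q_2 = 69/2
  p_3/q_3 = 173/5
  p_4/q_4 = 242/7
  p_5/q_5 = 415/12
  p_6/q_6 = 28462/823
  p_7/q_7 = 28877/835
q_6 = 823 ≤ 831 < 835 = q_7, so the answer is 28462/823.

28462/823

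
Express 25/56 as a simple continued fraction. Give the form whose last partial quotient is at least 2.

25 = 0*56 + 25
56 = 2*25 + 6
25 = 4*6 + 1
6 = 6*1 + 0  (stop)
So 25/56 = [0; 2, 4, 6].

[0; 2, 4, 6]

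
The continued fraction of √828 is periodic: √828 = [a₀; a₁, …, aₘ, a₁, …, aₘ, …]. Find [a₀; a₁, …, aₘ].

a₀ = ⌊√828⌋ = 28.
With m₀=0, d₀=1 and mₖ₊₁ = dₖaₖ − mₖ, dₖ₊₁ = (n − mₖ₊₁²)/dₖ, aₖ₊₁ = ⌊(a₀+mₖ₊₁)/dₖ₊₁⌋:
  k=1: m=28, d=44, a=1
  k=2: m=16, d=13, a=3
  k=3: m=23, d=23, a=2
  k=4: m=23, d=13, a=3
  k=5: m=16, d=44, a=1
  k=6: m=28, d=1, a=56
d=1 and a=2a₀=56 at k=6, so the next step gives (m, d) = (28, 44) again — its k=1 value — and the period has length 6.

[28; 1, 3, 2, 3, 1, 56]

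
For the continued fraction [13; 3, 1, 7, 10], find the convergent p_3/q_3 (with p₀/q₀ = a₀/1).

411/31

Using pₖ = aₖpₖ₋₁ + pₖ₋₂, qₖ = aₖqₖ₋₁ + qₖ₋₂ (with p₋₁=1, p₋₂=0, q₋₁=0, q₋₂=1):
  k=0: a=13, p=13, q=1
  k=1: a=3, p=40, q=3
  k=2: a=1, p=53, q=4
  k=3: a=7, p=411, q=31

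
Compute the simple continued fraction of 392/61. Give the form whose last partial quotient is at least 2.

392 = 6·61 + 26
61 = 2·26 + 9
26 = 2·9 + 8
9 = 1·8 + 1
8 = 8·1 + 0  (stop)
So 392/61 = [6; 2, 2, 1, 8].

[6; 2, 2, 1, 8]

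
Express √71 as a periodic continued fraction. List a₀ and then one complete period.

a₀ = ⌊√71⌋ = 8.
With m₀=0, d₀=1 and mₖ₊₁ = dₖaₖ − mₖ, dₖ₊₁ = (n − mₖ₊₁²)/dₖ, aₖ₊₁ = ⌊(a₀+mₖ₊₁)/dₖ₊₁⌋:
  k=1: m=8, d=7, a=2
  k=2: m=6, d=5, a=2
  k=3: m=4, d=11, a=1
  k=4: m=7, d=2, a=7
  k=5: m=7, d=11, a=1
  k=6: m=4, d=5, a=2
  k=7: m=6, d=7, a=2
  k=8: m=8, d=1, a=16
d=1 and a=2a₀=16 at k=8, so the next step gives (m, d) = (8, 7) again — its k=1 value — and the period has length 8.

[8; 2, 2, 1, 7, 1, 2, 2, 16]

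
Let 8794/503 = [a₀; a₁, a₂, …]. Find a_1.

8794 = 17·503 + 243   →  a_0 = 17
503 = 2·243 + 17   →  a_1 = 2

2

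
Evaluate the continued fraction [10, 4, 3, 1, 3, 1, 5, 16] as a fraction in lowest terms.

77629/7585

Using pₖ = aₖpₖ₋₁ + pₖ₋₂ and qₖ = aₖqₖ₋₁ + qₖ₋₂:
  k=0: a=10, p=10, q=1
  k=1: a=4, p=41, q=4
  k=2: a=3, p=133, q=13
  k=3: a=1, p=174, q=17
  k=4: a=3, p=655, q=64
  k=5: a=1, p=829, q=81
  k=6: a=5, p=4800, q=469
  k=7: a=16, p=77629, q=7585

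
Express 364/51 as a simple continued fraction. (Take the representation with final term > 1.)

364 = 7×51 + 7
51 = 7×7 + 2
7 = 3×2 + 1
2 = 2×1 + 0  (stop)
So 364/51 = [7; 7, 3, 2].

[7; 7, 3, 2]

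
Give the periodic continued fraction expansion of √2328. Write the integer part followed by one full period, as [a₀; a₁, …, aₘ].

[48; 4, 96]

a₀ = ⌊√2328⌋ = 48.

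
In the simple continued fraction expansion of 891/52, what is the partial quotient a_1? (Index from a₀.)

7

891 = 17·52 + 7   →  a_0 = 17
52 = 7·7 + 3   →  a_1 = 7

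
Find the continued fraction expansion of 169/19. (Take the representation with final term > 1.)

169 = 8·19 + 17
19 = 1·17 + 2
17 = 8·2 + 1
2 = 2·1 + 0  (stop)
So 169/19 = [8; 1, 8, 2].

[8; 1, 8, 2]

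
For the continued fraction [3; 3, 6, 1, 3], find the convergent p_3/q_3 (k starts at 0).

73/22

Using pₖ = aₖpₖ₋₁ + pₖ₋₂, qₖ = aₖqₖ₋₁ + qₖ₋₂ (with p₋₁=1, p₋₂=0, q₋₁=0, q₋₂=1):
  k=0: a=3, p=3, q=1
  k=1: a=3, p=10, q=3
  k=2: a=6, p=63, q=19
  k=3: a=1, p=73, q=22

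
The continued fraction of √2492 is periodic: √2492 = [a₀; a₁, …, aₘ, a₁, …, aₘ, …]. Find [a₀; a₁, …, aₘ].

[49; 1, 11, 2, 24, 2, 11, 1, 98]

a₀ = ⌊√2492⌋ = 49.
With m₀=0, d₀=1 and mₖ₊₁ = dₖaₖ − mₖ, dₖ₊₁ = (n − mₖ₊₁²)/dₖ, aₖ₊₁ = ⌊(a₀+mₖ₊₁)/dₖ₊₁⌋:
  k=1: m=49, d=91, a=1
  k=2: m=42, d=8, a=11
  k=3: m=46, d=47, a=2
  k=4: m=48, d=4, a=24
  k=5: m=48, d=47, a=2
  k=6: m=46, d=8, a=11
  k=7: m=42, d=91, a=1
  k=8: m=49, d=1, a=98
d=1 and a=2a₀=98 at k=8, so the next step gives (m, d) = (49, 91) again — its k=1 value — and the period has length 8.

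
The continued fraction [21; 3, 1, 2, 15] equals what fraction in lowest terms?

3595/169

Fold from the inside: start with 15/1.
  2 + 1/15 = 31/15
  1 + 15/31 = 46/31
  3 + 31/46 = 169/46
  21 + 46/169 = 3595/169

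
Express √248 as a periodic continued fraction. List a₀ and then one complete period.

a₀ = ⌊√248⌋ = 15.
With m₀=0, d₀=1 and mₖ₊₁ = dₖaₖ − mₖ, dₖ₊₁ = (n − mₖ₊₁²)/dₖ, aₖ₊₁ = ⌊(a₀+mₖ₊₁)/dₖ₊₁⌋:
  k=1: m=15, d=23, a=1
  k=2: m=8, d=8, a=2
  k=3: m=8, d=23, a=1
  k=4: m=15, d=1, a=30
d=1 and a=2a₀=30 at k=4, so the next step gives (m, d) = (15, 23) again — its k=1 value — and the period has length 4.

[15; 1, 2, 1, 30]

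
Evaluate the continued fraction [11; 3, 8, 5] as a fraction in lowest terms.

1449/128

Using pₖ = aₖpₖ₋₁ + pₖ₋₂ and qₖ = aₖqₖ₋₁ + qₖ₋₂:
  k=0: a=11, p=11, q=1
  k=1: a=3, p=34, q=3
  k=2: a=8, p=283, q=25
  k=3: a=5, p=1449, q=128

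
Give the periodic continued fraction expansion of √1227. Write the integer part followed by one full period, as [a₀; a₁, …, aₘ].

a₀ = ⌊√1227⌋ = 35.
With m₀=0, d₀=1 and mₖ₊₁ = dₖaₖ − mₖ, dₖ₊₁ = (n − mₖ₊₁²)/dₖ, aₖ₊₁ = ⌊(a₀+mₖ₊₁)/dₖ₊₁⌋:
  k=1: m=35, d=2, a=35
  k=2: m=35, d=1, a=70
d=1 and a=2a₀=70 at k=2, so the next step gives (m, d) = (35, 2) again — its k=1 value — and the period has length 2.

[35; 35, 70]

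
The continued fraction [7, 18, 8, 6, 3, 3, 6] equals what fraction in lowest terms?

Fold from the inside: start with 6/1.
  3 + 1/6 = 19/6
  3 + 6/19 = 63/19
  6 + 19/63 = 397/63
  8 + 63/397 = 3239/397
  18 + 397/3239 = 58699/3239
  7 + 3239/58699 = 414132/58699

414132/58699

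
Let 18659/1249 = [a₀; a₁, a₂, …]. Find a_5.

18659 = 14·1249 + 1173   →  a_0 = 14
1249 = 1·1173 + 76   →  a_1 = 1
1173 = 15·76 + 33   →  a_2 = 15
76 = 2·33 + 10   →  a_3 = 2
33 = 3·10 + 3   →  a_4 = 3
10 = 3·3 + 1   →  a_5 = 3

3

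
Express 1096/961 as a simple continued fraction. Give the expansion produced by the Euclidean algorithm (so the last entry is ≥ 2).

[1; 7, 8, 2, 3, 2]

1096 = 1·961 + 135
961 = 7·135 + 16
135 = 8·16 + 7
16 = 2·7 + 2
7 = 3·2 + 1
2 = 2·1 + 0  (stop)
So 1096/961 = [1; 7, 8, 2, 3, 2].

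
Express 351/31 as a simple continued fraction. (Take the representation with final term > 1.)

[11; 3, 10]

351 = 11·31 + 10
31 = 3·10 + 1
10 = 10·1 + 0  (stop)
So 351/31 = [11; 3, 10].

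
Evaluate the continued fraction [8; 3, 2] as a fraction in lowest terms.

58/7

Using pₖ = aₖpₖ₋₁ + pₖ₋₂ and qₖ = aₖqₖ₋₁ + qₖ₋₂:
  k=0: a=8, p=8, q=1
  k=1: a=3, p=25, q=3
  k=2: a=2, p=58, q=7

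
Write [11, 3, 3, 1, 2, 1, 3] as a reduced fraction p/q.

Fold from the inside: start with 3/1.
  1 + 1/3 = 4/3
  2 + 3/4 = 11/4
  1 + 4/11 = 15/11
  3 + 11/15 = 56/15
  3 + 15/56 = 183/56
  11 + 56/183 = 2069/183

2069/183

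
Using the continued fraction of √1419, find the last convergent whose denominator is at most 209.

4219/112

√1419 = [37; 1, 2, 37, 2, 1, 74, …] (period length 6).
Convergents:
  p_0/q_0 = 37/1
  p_1/q_1 = 38/1
  p_2/q_2 = 113/3
  p_3/q_3 = 4219/112
  p_4/q_4 = 8551/227
q_3 = 112 ≤ 209 < 227 = q_4, so the answer is 4219/112.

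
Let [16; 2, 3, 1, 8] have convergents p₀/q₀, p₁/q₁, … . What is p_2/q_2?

115/7

Using pₖ = aₖpₖ₋₁ + pₖ₋₂, qₖ = aₖqₖ₋₁ + qₖ₋₂ (with p₋₁=1, p₋₂=0, q₋₁=0, q₋₂=1):
  k=0: a=16, p=16, q=1
  k=1: a=2, p=33, q=2
  k=2: a=3, p=115, q=7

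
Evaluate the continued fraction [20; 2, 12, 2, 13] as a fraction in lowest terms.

Using pₖ = aₖpₖ₋₁ + pₖ₋₂ and qₖ = aₖqₖ₋₁ + qₖ₋₂:
  k=0: a=20, p=20, q=1
  k=1: a=2, p=41, q=2
  k=2: a=12, p=512, q=25
  k=3: a=2, p=1065, q=52
  k=4: a=13, p=14357, q=701

14357/701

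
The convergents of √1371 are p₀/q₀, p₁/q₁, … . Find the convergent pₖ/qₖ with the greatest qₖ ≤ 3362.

101417/2739

√1371 = [37; 37, 74, …] (period length 2).
Convergents:
  p_0/q_0 = 37/1
  p_1/q_1 = 1370/37
  p_2/q_2 = 101417/2739
  p_3/q_3 = 3753799/101380
q_2 = 2739 ≤ 3362 < 101380 = q_3, so the answer is 101417/2739.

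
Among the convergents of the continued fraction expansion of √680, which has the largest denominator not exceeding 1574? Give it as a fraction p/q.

17654/677

√680 = [26; 13, 52, …] (period length 2).
Convergents:
  p_0/q_0 = 26/1
  p_1/q_1 = 339/13
  p_2/q_2 = 17654/677
  p_3/q_3 = 229841/8814
q_2 = 677 ≤ 1574 < 8814 = q_3, so the answer is 17654/677.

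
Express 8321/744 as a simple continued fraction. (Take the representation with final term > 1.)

[11; 5, 2, 3, 9, 2]

8321 = 11·744 + 137
744 = 5·137 + 59
137 = 2·59 + 19
59 = 3·19 + 2
19 = 9·2 + 1
2 = 2·1 + 0  (stop)
So 8321/744 = [11; 5, 2, 3, 9, 2].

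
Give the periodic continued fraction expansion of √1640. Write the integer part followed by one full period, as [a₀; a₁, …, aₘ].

[40; 2, 80]

a₀ = ⌊√1640⌋ = 40.
With m₀=0, d₀=1 and mₖ₊₁ = dₖaₖ − mₖ, dₖ₊₁ = (n − mₖ₊₁²)/dₖ, aₖ₊₁ = ⌊(a₀+mₖ₊₁)/dₖ₊₁⌋:
  k=1: m=40, d=40, a=2
  k=2: m=40, d=1, a=80
d=1 and a=2a₀=80 at k=2, so the next step gives (m, d) = (40, 40) again — its k=1 value — and the period has length 2.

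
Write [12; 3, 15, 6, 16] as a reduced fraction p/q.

55591/4510

Using pₖ = aₖpₖ₋₁ + pₖ₋₂ and qₖ = aₖqₖ₋₁ + qₖ₋₂:
  k=0: a=12, p=12, q=1
  k=1: a=3, p=37, q=3
  k=2: a=15, p=567, q=46
  k=3: a=6, p=3439, q=279
  k=4: a=16, p=55591, q=4510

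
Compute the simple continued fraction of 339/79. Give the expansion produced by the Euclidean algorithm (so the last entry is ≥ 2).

339 = 4×79 + 23
79 = 3×23 + 10
23 = 2×10 + 3
10 = 3×3 + 1
3 = 3×1 + 0  (stop)
So 339/79 = [4; 3, 2, 3, 3].

[4; 3, 2, 3, 3]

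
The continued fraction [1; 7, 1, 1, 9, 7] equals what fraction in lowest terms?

Fold from the inside: start with 7/1.
  9 + 1/7 = 64/7
  1 + 7/64 = 71/64
  1 + 64/71 = 135/71
  7 + 71/135 = 1016/135
  1 + 135/1016 = 1151/1016

1151/1016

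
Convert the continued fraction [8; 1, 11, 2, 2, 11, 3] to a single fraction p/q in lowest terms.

Fold from the inside: start with 3/1.
  11 + 1/3 = 34/3
  2 + 3/34 = 71/34
  2 + 34/71 = 176/71
  11 + 71/176 = 2007/176
  1 + 176/2007 = 2183/2007
  8 + 2007/2183 = 19471/2183

19471/2183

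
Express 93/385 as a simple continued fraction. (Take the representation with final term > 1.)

93 = 0·385 + 93
385 = 4·93 + 13
93 = 7·13 + 2
13 = 6·2 + 1
2 = 2·1 + 0  (stop)
So 93/385 = [0; 4, 7, 6, 2].

[0; 4, 7, 6, 2]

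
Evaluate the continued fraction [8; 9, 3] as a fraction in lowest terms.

227/28

Using pₖ = aₖpₖ₋₁ + pₖ₋₂ and qₖ = aₖqₖ₋₁ + qₖ₋₂:
  k=0: a=8, p=8, q=1
  k=1: a=9, p=73, q=9
  k=2: a=3, p=227, q=28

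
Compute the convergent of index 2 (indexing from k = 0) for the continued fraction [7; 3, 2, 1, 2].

51/7

Using pₖ = aₖpₖ₋₁ + pₖ₋₂, qₖ = aₖqₖ₋₁ + qₖ₋₂ (with p₋₁=1, p₋₂=0, q₋₁=0, q₋₂=1):
  k=0: a=7, p=7, q=1
  k=1: a=3, p=22, q=3
  k=2: a=2, p=51, q=7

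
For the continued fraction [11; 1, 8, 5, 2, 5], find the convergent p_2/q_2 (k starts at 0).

107/9

Using pₖ = aₖpₖ₋₁ + pₖ₋₂, qₖ = aₖqₖ₋₁ + qₖ₋₂ (with p₋₁=1, p₋₂=0, q₋₁=0, q₋₂=1):
  k=0: a=11, p=11, q=1
  k=1: a=1, p=12, q=1
  k=2: a=8, p=107, q=9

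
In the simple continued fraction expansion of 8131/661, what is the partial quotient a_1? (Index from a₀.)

8131 = 12·661 + 199   →  a_0 = 12
661 = 3·199 + 64   →  a_1 = 3

3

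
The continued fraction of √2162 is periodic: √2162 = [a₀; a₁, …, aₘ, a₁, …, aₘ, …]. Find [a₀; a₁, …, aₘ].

[46; 2, 92]

a₀ = ⌊√2162⌋ = 46.
With m₀=0, d₀=1 and mₖ₊₁ = dₖaₖ − mₖ, dₖ₊₁ = (n − mₖ₊₁²)/dₖ, aₖ₊₁ = ⌊(a₀+mₖ₊₁)/dₖ₊₁⌋:
  k=1: m=46, d=46, a=2
  k=2: m=46, d=1, a=92
d=1 and a=2a₀=92 at k=2, so the next step gives (m, d) = (46, 46) again — its k=1 value — and the period has length 2.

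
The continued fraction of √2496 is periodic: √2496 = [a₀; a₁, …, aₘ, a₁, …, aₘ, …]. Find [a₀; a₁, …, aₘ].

[49; 1, 23, 1, 98]

a₀ = ⌊√2496⌋ = 49.
With m₀=0, d₀=1 and mₖ₊₁ = dₖaₖ − mₖ, dₖ₊₁ = (n − mₖ₊₁²)/dₖ, aₖ₊₁ = ⌊(a₀+mₖ₊₁)/dₖ₊₁⌋:
  k=1: m=49, d=95, a=1
  k=2: m=46, d=4, a=23
  k=3: m=46, d=95, a=1
  k=4: m=49, d=1, a=98
d=1 and a=2a₀=98 at k=4, so the next step gives (m, d) = (49, 95) again — its k=1 value — and the period has length 4.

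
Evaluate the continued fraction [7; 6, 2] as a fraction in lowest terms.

93/13

Fold from the inside: start with 2/1.
  6 + 1/2 = 13/2
  7 + 2/13 = 93/13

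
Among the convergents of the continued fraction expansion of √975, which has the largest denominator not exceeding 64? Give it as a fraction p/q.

1249/40

√975 = [31; 4, 2, 4, 62, …] (period length 4).
Convergents:
  p_0/q_0 = 31/1
  p_1/q_1 = 125/4
  p_2/q_2 = 281/9
  p_3/q_3 = 1249/40
  p_4/q_4 = 77719/2489
q_3 = 40 ≤ 64 < 2489 = q_4, so the answer is 1249/40.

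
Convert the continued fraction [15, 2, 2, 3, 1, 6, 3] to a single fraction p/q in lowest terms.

Using pₖ = aₖpₖ₋₁ + pₖ₋₂ and qₖ = aₖqₖ₋₁ + qₖ₋₂:
  k=0: a=15, p=15, q=1
  k=1: a=2, p=31, q=2
  k=2: a=2, p=77, q=5
  k=3: a=3, p=262, q=17
  k=4: a=1, p=339, q=22
  k=5: a=6, p=2296, q=149
  k=6: a=3, p=7227, q=469

7227/469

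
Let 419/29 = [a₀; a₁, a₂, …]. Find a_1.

2

419 = 14·29 + 13   →  a_0 = 14
29 = 2·13 + 3   →  a_1 = 2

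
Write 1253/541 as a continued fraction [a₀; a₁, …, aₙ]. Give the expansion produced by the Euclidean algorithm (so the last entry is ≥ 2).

[2; 3, 6, 9, 3]

1253 = 2·541 + 171
541 = 3·171 + 28
171 = 6·28 + 3
28 = 9·3 + 1
3 = 3·1 + 0  (stop)
So 1253/541 = [2; 3, 6, 9, 3].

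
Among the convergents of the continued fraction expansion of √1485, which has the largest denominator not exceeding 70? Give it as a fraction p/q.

√1485 = [38; 1, 1, 6, 1, 1, 76, …] (period length 6).
Convergents:
  p_0/q_0 = 38/1
  p_1/q_1 = 39/1
  p_2/q_2 = 77/2
  p_3/q_3 = 501/13
  p_4/q_4 = 578/15
  p_5/q_5 = 1079/28
  p_6/q_6 = 82582/2143
q_5 = 28 ≤ 70 < 2143 = q_6, so the answer is 1079/28.

1079/28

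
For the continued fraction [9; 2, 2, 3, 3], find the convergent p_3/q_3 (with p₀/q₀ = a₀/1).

Using pₖ = aₖpₖ₋₁ + pₖ₋₂, qₖ = aₖqₖ₋₁ + qₖ₋₂ (with p₋₁=1, p₋₂=0, q₋₁=0, q₋₂=1):
  k=0: a=9, p=9, q=1
  k=1: a=2, p=19, q=2
  k=2: a=2, p=47, q=5
  k=3: a=3, p=160, q=17

160/17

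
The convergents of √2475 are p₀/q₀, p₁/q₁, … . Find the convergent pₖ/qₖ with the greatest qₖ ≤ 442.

√2475 = [49; 1, 2, 1, 98, …] (period length 4).
Convergents:
  p_0/q_0 = 49/1
  p_1/q_1 = 50/1
  p_2/q_2 = 149/3
  p_3/q_3 = 199/4
  p_4/q_4 = 19651/395
  p_5/q_5 = 19850/399
  p_6/q_6 = 59351/1193
q_5 = 399 ≤ 442 < 1193 = q_6, so the answer is 19850/399.

19850/399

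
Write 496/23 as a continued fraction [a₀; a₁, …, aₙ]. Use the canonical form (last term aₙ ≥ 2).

[21; 1, 1, 3, 3]

496 = 21×23 + 13
23 = 1×13 + 10
13 = 1×10 + 3
10 = 3×3 + 1
3 = 3×1 + 0  (stop)
So 496/23 = [21; 1, 1, 3, 3].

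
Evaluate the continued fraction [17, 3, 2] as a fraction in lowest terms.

121/7

Fold from the inside: start with 2/1.
  3 + 1/2 = 7/2
  17 + 2/7 = 121/7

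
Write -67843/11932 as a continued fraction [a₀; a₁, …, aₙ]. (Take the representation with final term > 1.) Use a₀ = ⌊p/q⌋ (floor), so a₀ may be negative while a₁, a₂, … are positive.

[-6; 3, 5, 2, 8, 1, 3, 9]

-67843 = -6·11932 + 3749
11932 = 3·3749 + 685
3749 = 5·685 + 324
685 = 2·324 + 37
324 = 8·37 + 28
37 = 1·28 + 9
28 = 3·9 + 1
9 = 9·1 + 0  (stop)
So -67843/11932 = [-6; 3, 5, 2, 8, 1, 3, 9].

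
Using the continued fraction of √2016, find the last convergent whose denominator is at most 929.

√2016 = [44; 1, 8, 1, 88, …] (period length 4).
Convergents:
  p_0/q_0 = 44/1
  p_1/q_1 = 45/1
  p_2/q_2 = 404/9
  p_3/q_3 = 449/10
  p_4/q_4 = 39916/889
  p_5/q_5 = 40365/899
  p_6/q_6 = 362836/8081
q_5 = 899 ≤ 929 < 8081 = q_6, so the answer is 40365/899.

40365/899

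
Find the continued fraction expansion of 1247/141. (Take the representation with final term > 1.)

[8; 1, 5, 2, 2, 4]

1247 = 8·141 + 119
141 = 1·119 + 22
119 = 5·22 + 9
22 = 2·9 + 4
9 = 2·4 + 1
4 = 4·1 + 0  (stop)
So 1247/141 = [8; 1, 5, 2, 2, 4].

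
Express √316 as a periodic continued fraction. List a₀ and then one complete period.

[17; 1, 3, 2, 8, 2, 3, 1, 34]

a₀ = ⌊√316⌋ = 17.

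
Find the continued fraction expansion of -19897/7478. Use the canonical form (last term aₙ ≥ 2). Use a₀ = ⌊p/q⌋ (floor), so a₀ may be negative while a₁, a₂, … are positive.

[-3; 2, 1, 18, 13, 3, 3]

-19897 = -3·7478 + 2537
7478 = 2·2537 + 2404
2537 = 1·2404 + 133
2404 = 18·133 + 10
133 = 13·10 + 3
10 = 3·3 + 1
3 = 3·1 + 0  (stop)
So -19897/7478 = [-3; 2, 1, 18, 13, 3, 3].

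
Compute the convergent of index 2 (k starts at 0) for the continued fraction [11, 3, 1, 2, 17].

Using pₖ = aₖpₖ₋₁ + pₖ₋₂, qₖ = aₖqₖ₋₁ + qₖ₋₂ (with p₋₁=1, p₋₂=0, q₋₁=0, q₋₂=1):
  k=0: a=11, p=11, q=1
  k=1: a=3, p=34, q=3
  k=2: a=1, p=45, q=4

45/4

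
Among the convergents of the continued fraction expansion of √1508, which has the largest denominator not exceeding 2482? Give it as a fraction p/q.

90442/2329

√1508 = [38; 1, 4, 1, 76, …] (period length 4).
Convergents:
  p_0/q_0 = 38/1
  p_1/q_1 = 39/1
  p_2/q_2 = 194/5
  p_3/q_3 = 233/6
  p_4/q_4 = 17902/461
  p_5/q_5 = 18135/467
  p_6/q_6 = 90442/2329
  p_7/q_7 = 108577/2796
q_6 = 2329 ≤ 2482 < 2796 = q_7, so the answer is 90442/2329.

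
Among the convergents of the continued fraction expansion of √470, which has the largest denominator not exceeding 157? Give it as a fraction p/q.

1691/78

√470 = [21; 1, 2, 8, 2, 1, 42, …] (period length 6).
Convergents:
  p_0/q_0 = 21/1
  p_1/q_1 = 22/1
  p_2/q_2 = 65/3
  p_3/q_3 = 542/25
  p_4/q_4 = 1149/53
  p_5/q_5 = 1691/78
  p_6/q_6 = 72171/3329
q_5 = 78 ≤ 157 < 3329 = q_6, so the answer is 1691/78.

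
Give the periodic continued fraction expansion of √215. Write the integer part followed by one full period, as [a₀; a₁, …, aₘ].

a₀ = ⌊√215⌋ = 14.
With m₀=0, d₀=1 and mₖ₊₁ = dₖaₖ − mₖ, dₖ₊₁ = (n − mₖ₊₁²)/dₖ, aₖ₊₁ = ⌊(a₀+mₖ₊₁)/dₖ₊₁⌋:
  k=1: m=14, d=19, a=1
  k=2: m=5, d=10, a=1
  k=3: m=5, d=19, a=1
  k=4: m=14, d=1, a=28
d=1 and a=2a₀=28 at k=4, so the next step gives (m, d) = (14, 19) again — its k=1 value — and the period has length 4.

[14; 1, 1, 1, 28]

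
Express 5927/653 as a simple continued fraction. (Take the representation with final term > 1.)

[9; 13, 16, 1, 2]

5927 = 9*653 + 50
653 = 13*50 + 3
50 = 16*3 + 2
3 = 1*2 + 1
2 = 2*1 + 0  (stop)
So 5927/653 = [9; 13, 16, 1, 2].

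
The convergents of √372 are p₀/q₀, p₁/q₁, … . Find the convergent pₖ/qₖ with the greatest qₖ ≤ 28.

√372 = [19; 3, 2, 12, 2, 3, 38, …] (period length 6).
Convergents:
  p_0/q_0 = 19/1
  p_1/q_1 = 58/3
  p_2/q_2 = 135/7
  p_3/q_3 = 1678/87
q_2 = 7 ≤ 28 < 87 = q_3, so the answer is 135/7.

135/7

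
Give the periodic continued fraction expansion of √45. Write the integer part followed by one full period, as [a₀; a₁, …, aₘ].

a₀ = ⌊√45⌋ = 6.
With m₀=0, d₀=1 and mₖ₊₁ = dₖaₖ − mₖ, dₖ₊₁ = (n − mₖ₊₁²)/dₖ, aₖ₊₁ = ⌊(a₀+mₖ₊₁)/dₖ₊₁⌋:
  k=1: m=6, d=9, a=1
  k=2: m=3, d=4, a=2
  k=3: m=5, d=5, a=2
  k=4: m=5, d=4, a=2
  k=5: m=3, d=9, a=1
  k=6: m=6, d=1, a=12
d=1 and a=2a₀=12 at k=6, so the next step gives (m, d) = (6, 9) again — its k=1 value — and the period has length 6.

[6; 1, 2, 2, 2, 1, 12]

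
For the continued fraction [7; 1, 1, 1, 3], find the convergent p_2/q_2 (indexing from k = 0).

15/2

Using pₖ = aₖpₖ₋₁ + pₖ₋₂, qₖ = aₖqₖ₋₁ + qₖ₋₂ (with p₋₁=1, p₋₂=0, q₋₁=0, q₋₂=1):
  k=0: a=7, p=7, q=1
  k=1: a=1, p=8, q=1
  k=2: a=1, p=15, q=2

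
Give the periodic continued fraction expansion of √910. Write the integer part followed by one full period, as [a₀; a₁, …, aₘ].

[30; 6, 60]

a₀ = ⌊√910⌋ = 30.
With m₀=0, d₀=1 and mₖ₊₁ = dₖaₖ − mₖ, dₖ₊₁ = (n − mₖ₊₁²)/dₖ, aₖ₊₁ = ⌊(a₀+mₖ₊₁)/dₖ₊₁⌋:
  k=1: m=30, d=10, a=6
  k=2: m=30, d=1, a=60
d=1 and a=2a₀=60 at k=2, so the next step gives (m, d) = (30, 10) again — its k=1 value — and the period has length 2.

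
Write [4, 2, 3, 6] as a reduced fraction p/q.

195/44

Using pₖ = aₖpₖ₋₁ + pₖ₋₂ and qₖ = aₖqₖ₋₁ + qₖ₋₂:
  k=0: a=4, p=4, q=1
  k=1: a=2, p=9, q=2
  k=2: a=3, p=31, q=7
  k=3: a=6, p=195, q=44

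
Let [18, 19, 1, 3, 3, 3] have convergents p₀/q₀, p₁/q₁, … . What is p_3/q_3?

Using pₖ = aₖpₖ₋₁ + pₖ₋₂, qₖ = aₖqₖ₋₁ + qₖ₋₂ (with p₋₁=1, p₋₂=0, q₋₁=0, q₋₂=1):
  k=0: a=18, p=18, q=1
  k=1: a=19, p=343, q=19
  k=2: a=1, p=361, q=20
  k=3: a=3, p=1426, q=79

1426/79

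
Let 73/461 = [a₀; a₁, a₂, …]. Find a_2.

3

73 = 0·461 + 73   →  a_0 = 0
461 = 6·73 + 23   →  a_1 = 6
73 = 3·23 + 4   →  a_2 = 3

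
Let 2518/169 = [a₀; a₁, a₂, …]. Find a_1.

2518 = 14·169 + 152   →  a_0 = 14
169 = 1·152 + 17   →  a_1 = 1

1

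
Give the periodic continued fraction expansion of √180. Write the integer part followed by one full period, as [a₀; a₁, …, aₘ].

a₀ = ⌊√180⌋ = 13.
With m₀=0, d₀=1 and mₖ₊₁ = dₖaₖ − mₖ, dₖ₊₁ = (n − mₖ₊₁²)/dₖ, aₖ₊₁ = ⌊(a₀+mₖ₊₁)/dₖ₊₁⌋:
  k=1: m=13, d=11, a=2
  k=2: m=9, d=9, a=2
  k=3: m=9, d=11, a=2
  k=4: m=13, d=1, a=26
d=1 and a=2a₀=26 at k=4, so the next step gives (m, d) = (13, 11) again — its k=1 value — and the period has length 4.

[13; 2, 2, 2, 26]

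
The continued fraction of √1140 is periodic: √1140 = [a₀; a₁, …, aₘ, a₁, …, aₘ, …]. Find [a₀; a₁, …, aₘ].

a₀ = ⌊√1140⌋ = 33.
With m₀=0, d₀=1 and mₖ₊₁ = dₖaₖ − mₖ, dₖ₊₁ = (n − mₖ₊₁²)/dₖ, aₖ₊₁ = ⌊(a₀+mₖ₊₁)/dₖ₊₁⌋:
  k=1: m=33, d=51, a=1
  k=2: m=18, d=16, a=3
  k=3: m=30, d=15, a=4
  k=4: m=30, d=16, a=3
  k=5: m=18, d=51, a=1
  k=6: m=33, d=1, a=66
d=1 and a=2a₀=66 at k=6, so the next step gives (m, d) = (33, 51) again — its k=1 value — and the period has length 6.

[33; 1, 3, 4, 3, 1, 66]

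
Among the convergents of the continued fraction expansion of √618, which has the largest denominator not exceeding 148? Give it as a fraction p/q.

√618 = [24; 1, 6, 8, 6, 1, 48, …] (period length 6).
Convergents:
  p_0/q_0 = 24/1
  p_1/q_1 = 25/1
  p_2/q_2 = 174/7
  p_3/q_3 = 1417/57
  p_4/q_4 = 8676/349
q_3 = 57 ≤ 148 < 349 = q_4, so the answer is 1417/57.

1417/57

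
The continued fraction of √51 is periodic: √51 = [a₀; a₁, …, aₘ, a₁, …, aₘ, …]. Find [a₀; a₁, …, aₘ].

a₀ = ⌊√51⌋ = 7.
With m₀=0, d₀=1 and mₖ₊₁ = dₖaₖ − mₖ, dₖ₊₁ = (n − mₖ₊₁²)/dₖ, aₖ₊₁ = ⌊(a₀+mₖ₊₁)/dₖ₊₁⌋:
  k=1: m=7, d=2, a=7
  k=2: m=7, d=1, a=14
d=1 and a=2a₀=14 at k=2, so the next step gives (m, d) = (7, 2) again — its k=1 value — and the period has length 2.

[7; 7, 14]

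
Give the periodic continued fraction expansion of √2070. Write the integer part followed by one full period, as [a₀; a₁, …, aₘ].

[45; 2, 90]

a₀ = ⌊√2070⌋ = 45.
With m₀=0, d₀=1 and mₖ₊₁ = dₖaₖ − mₖ, dₖ₊₁ = (n − mₖ₊₁²)/dₖ, aₖ₊₁ = ⌊(a₀+mₖ₊₁)/dₖ₊₁⌋:
  k=1: m=45, d=45, a=2
  k=2: m=45, d=1, a=90
d=1 and a=2a₀=90 at k=2, so the next step gives (m, d) = (45, 45) again — its k=1 value — and the period has length 2.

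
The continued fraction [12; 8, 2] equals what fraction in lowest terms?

206/17

Using pₖ = aₖpₖ₋₁ + pₖ₋₂ and qₖ = aₖqₖ₋₁ + qₖ₋₂:
  k=0: a=12, p=12, q=1
  k=1: a=8, p=97, q=8
  k=2: a=2, p=206, q=17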